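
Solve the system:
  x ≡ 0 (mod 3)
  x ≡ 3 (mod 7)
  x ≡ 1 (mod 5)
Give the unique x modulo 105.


Moduli 3, 7, 5 are pairwise coprime; by CRT there is a unique solution modulo M = 3 · 7 · 5 = 105.
Solve pairwise, accumulating the modulus:
  Start with x ≡ 0 (mod 3).
  Combine with x ≡ 3 (mod 7): since gcd(3, 7) = 1, we get a unique residue mod 21.
    Write x = 0 + 3·t and substitute into x ≡ 3 (mod 7): 3·t ≡ 3 − 0 = 3 (mod 7).
    The inverse of 3 mod 7 is 5 (since 3·5 = 15 = 2·7 + 1), so t ≡ 5·3 = 15 ≡ 1 (mod 7).
    Then x = 0 + 3·1 = 3, valid modulo lcm(3, 7) = 21: x ≡ 3 (mod 21).
  Combine with x ≡ 1 (mod 5): since gcd(21, 5) = 1, we get a unique residue mod 105.
    Write x = 3 + 21·t and substitute into x ≡ 1 (mod 5): 21·t ≡ 1 − 3 = -2 (mod 5).
    Reduce coefficients mod 5: 1·t ≡ 3 (mod 5).
    So t ≡ 3 (mod 5).
    Then x = 3 + 21·3 = 66, valid modulo lcm(21, 5) = 105: x ≡ 66 (mod 105).
Verify: 66 mod 3 = 0 ✓, 66 mod 7 = 3 ✓, 66 mod 5 = 1 ✓.

x ≡ 66 (mod 105).


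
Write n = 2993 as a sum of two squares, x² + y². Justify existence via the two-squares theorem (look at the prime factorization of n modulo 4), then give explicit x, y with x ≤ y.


Step 1: Factor n = 2993 = 41 · 73.
Step 2: Check the mod-4 condition on each prime factor: 41 ≡ 1 (mod 4), exponent 1; 73 ≡ 1 (mod 4), exponent 1.
All primes ≡ 3 (mod 4) appear to even exponent (or don't appear), so by the two-squares theorem n IS expressible as a sum of two squares.
Step 3: Build a representation. Here n = 41 · 73 is a product of primes ≡ 1 (mod 4). Each prime p ≡ 1 (mod 4) is itself a sum of two squares; find a² by testing p − a² for a perfect square:
  41: 41 − 1² = 40, 41 − 2² = 37, 41 − 3² = 32, 41 − 4² = 25 = 5² ⇒ 41 = 4² + 5².
  73: 73 − 1² = 72, 73 − 2² = 69, 73 − 3² = 64 = 8² ⇒ 73 = 3² + 8².
  Combine using the Brahmagupta–Fibonacci identity (a² + b²)(c² + d²) = (ac − bd)² + (ad + bc)² = (ac + bd)² + (ad − bc)²:
  41 · 73 = 2993: from (4² + 5²)(3² + 8²), take (4·3 − 5·8, 4·8 + 5·3) = (12 − 40, 32 + 15) = (-28, 47); dropping signs (only squares matter) gives (28, 47); check 28² + 47² = 784 + 2209 = 2993 ✓.
Step 4: Order so x ≤ y and verify: 28² + 47² = 784 + 2209 = 2993 = n. ✓

n = 2993 = 28² + 47² (one valid representation with x ≤ y).


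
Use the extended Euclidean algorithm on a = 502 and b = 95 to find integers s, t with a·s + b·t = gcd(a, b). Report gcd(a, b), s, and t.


Euclidean algorithm on (502, 95) — divide until remainder is 0:
  502 = 5 · 95 + 27
  95 = 3 · 27 + 14
  27 = 1 · 14 + 13
  14 = 1 · 13 + 1
  13 = 13 · 1 + 0
gcd(502, 95) = 1.
Track Bezout coefficients alongside the remainders: start with r₀ = 502 = a·1 + b·0 (s = 1, t = 0) and r₁ = 95 = a·0 + b·1 (s = 0, t = 1); each new remainder r_{k+1} = r_{k-1} − q_k·r_k inherits s_{k+1} = s_{k-1} − q_k·s_k, t_{k+1} = t_{k-1} − q_k·t_k, so r_k = a·s_k + b·t_k at every step:
  q = 5: r = 27, s = 1 − 5·0 = 1, t = 0 − 5·1 = -5  (check: 502·1 + 95·(-5) = 27)
  q = 3: r = 14, s = 0 − 3·1 = -3, t = 1 − 3·(-5) = 16  (check: 502·(-3) + 95·16 = 14)
  q = 1: r = 13, s = 1 − 1·(-3) = 4, t = -5 − 1·16 = -21  (check: 502·4 + 95·(-21) = 13)
  q = 1: r = 1, s = -3 − 1·4 = -7, t = 16 − 1·(-21) = 37  (check: 502·(-7) + 95·37 = 1)
The row with r = 1 (the gcd) gives the Bezout coefficients s = -7, t = 37.
Result: 502 · (-7) + 95 · (37) = 1.

gcd(502, 95) = 1; s = -7, t = 37 (check: 502·(-7) + 95·37 = 1).


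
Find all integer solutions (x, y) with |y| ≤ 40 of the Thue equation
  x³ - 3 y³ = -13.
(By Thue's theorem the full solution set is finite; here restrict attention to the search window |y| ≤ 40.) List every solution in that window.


The equation is x³ - 3y³ = -13. For fixed y, x³ = 3·y³ − 13, so a solution requires the RHS to be a perfect cube.
Strategy: iterate y from -40 to 40, compute RHS = 3·y³ − 13, and check whether it is a (positive or negative) perfect cube.
Check small values of y:
  y = 0: RHS = -13 is not a perfect cube.
  y = 1: RHS = -10 is not a perfect cube.
  y = -1: RHS = -16 is not a perfect cube.
  y = 2: RHS = 11 is not a perfect cube.
  y = -2: RHS = -37 is not a perfect cube.
  y = 3: RHS = 68 is not a perfect cube.
  y = -3: RHS = -94 is not a perfect cube.
Continuing the search up to |y| = 40 finds no solutions either.
No (x, y) in the scanned range satisfies the equation.

No integer solutions with |y| ≤ 40.


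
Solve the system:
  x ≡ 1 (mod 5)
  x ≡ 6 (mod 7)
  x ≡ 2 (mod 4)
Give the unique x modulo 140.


Moduli 5, 7, 4 are pairwise coprime; by CRT there is a unique solution modulo M = 5 · 7 · 4 = 140.
Solve pairwise, accumulating the modulus:
  Start with x ≡ 1 (mod 5).
  Combine with x ≡ 6 (mod 7): since gcd(5, 7) = 1, we get a unique residue mod 35.
    Write x = 1 + 5·t and substitute into x ≡ 6 (mod 7): 5·t ≡ 6 − 1 = 5 (mod 7).
    The inverse of 5 mod 7 is 3 (since 5·3 = 15 = 2·7 + 1), so t ≡ 3·5 = 15 ≡ 1 (mod 7).
    Then x = 1 + 5·1 = 6, valid modulo lcm(5, 7) = 35: x ≡ 6 (mod 35).
  Combine with x ≡ 2 (mod 4): since gcd(35, 4) = 1, we get a unique residue mod 140.
    Write x = 6 + 35·t and substitute into x ≡ 2 (mod 4): 35·t ≡ 2 − 6 = -4 (mod 4).
    Reduce coefficients mod 4: 3·t ≡ 0 (mod 4).
    The inverse of 3 mod 4 is 3 (since 3·3 = 9 = 2·4 + 1), so t ≡ 3·0 = 0 ≡ 0 (mod 4).
    Then x = 6 + 35·0 = 6, valid modulo lcm(35, 4) = 140: x ≡ 6 (mod 140).
Verify: 6 mod 5 = 1 ✓, 6 mod 7 = 6 ✓, 6 mod 4 = 2 ✓.

x ≡ 6 (mod 140).


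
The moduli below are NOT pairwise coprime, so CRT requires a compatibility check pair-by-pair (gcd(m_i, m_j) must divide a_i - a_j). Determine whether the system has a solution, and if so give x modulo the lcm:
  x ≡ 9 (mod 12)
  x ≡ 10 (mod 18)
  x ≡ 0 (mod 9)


Moduli 12, 18, 9 are not pairwise coprime, so CRT works modulo lcm(m_i) when all pairwise compatibility conditions hold.
Pairwise compatibility: gcd(m_i, m_j) must divide a_i - a_j for every pair.
Merge one congruence at a time:
  Start: x ≡ 9 (mod 12).
  Combine with x ≡ 10 (mod 18): gcd(12, 18) = 6, and 10 - 9 = 1 is NOT divisible by 6.
    ⇒ system is inconsistent (no integer solution).

No solution (the system is inconsistent).


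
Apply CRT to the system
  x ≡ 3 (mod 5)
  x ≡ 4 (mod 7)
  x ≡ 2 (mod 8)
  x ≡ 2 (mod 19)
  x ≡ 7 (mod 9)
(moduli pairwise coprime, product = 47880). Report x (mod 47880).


Product of moduli M = 5 · 7 · 8 · 19 · 9 = 47880.
Merge one congruence at a time:
  Start: x ≡ 3 (mod 5).
  Combine with x ≡ 4 (mod 7); new modulus lcm = 35.
    Write x = 3 + 5·t and substitute into x ≡ 4 (mod 7): 5·t ≡ 4 − 3 = 1 (mod 7).
    The inverse of 5 mod 7 is 3 (since 5·3 = 15 = 2·7 + 1), so t ≡ 3·1 = 3 ≡ 3 (mod 7).
    Then x = 3 + 5·3 = 18, valid modulo lcm(5, 7) = 35: x ≡ 18 (mod 35).
  Combine with x ≡ 2 (mod 8); new modulus lcm = 280.
    Write x = 18 + 35·t and substitute into x ≡ 2 (mod 8): 35·t ≡ 2 − 18 = -16 (mod 8).
    Reduce coefficients mod 8: 3·t ≡ 0 (mod 8).
    The inverse of 3 mod 8 is 3 (since 3·3 = 9 = 1·8 + 1), so t ≡ 3·0 = 0 ≡ 0 (mod 8).
    Then x = 18 + 35·0 = 18, valid modulo lcm(35, 8) = 280: x ≡ 18 (mod 280).
  Combine with x ≡ 2 (mod 19); new modulus lcm = 5320.
    Write x = 18 + 280·t and substitute into x ≡ 2 (mod 19): 280·t ≡ 2 − 18 = -16 (mod 19).
    Reduce coefficients mod 19: 14·t ≡ 3 (mod 19).
    The inverse of 14 mod 19 is 15 (since 14·15 = 210 = 11·19 + 1), so t ≡ 15·3 = 45 ≡ 7 (mod 19).
    Then x = 18 + 280·7 = 1978, valid modulo lcm(280, 19) = 5320: x ≡ 1978 (mod 5320).
  Combine with x ≡ 7 (mod 9); new modulus lcm = 47880.
    Write x = 1978 + 5320·t and substitute into x ≡ 7 (mod 9): 5320·t ≡ 7 − 1978 = -1971 (mod 9).
    Reduce coefficients mod 9: 1·t ≡ 0 (mod 9).
    So t ≡ 0 (mod 9).
    Then x = 1978 + 5320·0 = 1978, valid modulo lcm(5320, 9) = 47880: x ≡ 1978 (mod 47880).
Verify against each original: 1978 mod 5 = 3, 1978 mod 7 = 4, 1978 mod 8 = 2, 1978 mod 19 = 2, 1978 mod 9 = 7.

x ≡ 1978 (mod 47880).


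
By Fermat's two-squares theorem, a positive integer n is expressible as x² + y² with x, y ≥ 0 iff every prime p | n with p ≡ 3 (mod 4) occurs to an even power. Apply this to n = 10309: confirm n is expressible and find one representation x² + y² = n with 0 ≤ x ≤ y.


Step 1: Factor n = 10309 = 13^2 · 61.
Step 2: Check the mod-4 condition on each prime factor: 13 ≡ 1 (mod 4), exponent 2; 61 ≡ 1 (mod 4), exponent 1.
All primes ≡ 3 (mod 4) appear to even exponent (or don't appear), so by the two-squares theorem n IS expressible as a sum of two squares.
Step 3: Build a representation. Here n = 13 · 13 · 61 is a product of primes ≡ 1 (mod 4). Each prime p ≡ 1 (mod 4) is itself a sum of two squares; find a² by testing p − a² for a perfect square:
  13: 13 − 1² = 12, 13 − 2² = 9 = 3² ⇒ 13 = 2² + 3².
  61: 61 − 1² = 60, 61 − 2² = 57, 61 − 3² = 52, 61 − 4² = 45, 61 − 5² = 36 = 6² ⇒ 61 = 5² + 6².
  Combine using the Brahmagupta–Fibonacci identity (a² + b²)(c² + d²) = (ac − bd)² + (ad + bc)² = (ac + bd)² + (ad − bc)²:
  13 · 13 = 169: from (2² + 3²)(2² + 3²), take (2·2 − 3·3, 2·3 + 3·2) = (4 − 9, 6 + 6) = (-5, 12); dropping signs (only squares matter) gives (5, 12); check 5² + 12² = 25 + 144 = 169 ✓.
  169 · 61 = 10309: from (5² + 12²)(5² + 6²), take (5·5 − 12·6, 5·6 + 12·5) = (25 − 72, 30 + 60) = (-47, 90); dropping signs (only squares matter) gives (47, 90); check 47² + 90² = 2209 + 8100 = 10309 ✓.
Step 4: Order so x ≤ y and verify: 47² + 90² = 2209 + 8100 = 10309 = n. ✓

n = 10309 = 47² + 90² (one valid representation with x ≤ y).


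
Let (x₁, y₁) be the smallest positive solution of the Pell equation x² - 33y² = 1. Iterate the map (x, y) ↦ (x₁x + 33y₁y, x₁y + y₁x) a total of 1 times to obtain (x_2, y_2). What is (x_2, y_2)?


Step 1: Find the fundamental solution (x₁, y₁) of x² - 33y² = 1.
  Expand √33 as a continued fraction. a₀ = ⌊√33⌋ = 5; iterate m_{k+1} = d_k·a_k − m_k, d_{k+1} = (33 − m_{k+1}²)/d_k, a_{k+1} = ⌊(a₀ + m_{k+1})/d_{k+1}⌋ (starting m₀ = 0, d₀ = 1), with convergents p_k = a_k·p_{k-1} + p_{k-2}, q_k = a_k·q_{k-1} + q_{k-2} (p₋₁ = 1, q₋₁ = 0):
  k = 0: a₀ = 5; p₀/q₀ = 5/1; p₀² − 33·q₀² = 25 − 33 = -8.
  k = 1: m = 5, d = 8, a = ⌊(5 + 5)/8⌋ = 1; p/q = (1·5 + 1)/(1·1 + 0) = 6/1; p² − 33·q² = 36 − 33 = 3.
  k = 2: m = 3, d = 3, a = ⌊(5 + 3)/3⌋ = 2; p/q = (2·6 + 5)/(2·1 + 1) = 17/3; p² − 33·q² = 289 − 297 = -8.
  k = 3: m = 3, d = 8, a = ⌊(5 + 3)/8⌋ = 1; p/q = (1·17 + 6)/(1·3 + 1) = 23/4; p² − 33·q² = 529 − 528 = 1.
  The first convergent with p² − 33·q² = 1 gives the fundamental solution (x₁, y₁) = (23, 4).
Step 2: Apply the recurrence (x_{n+1}, y_{n+1}) = (x₁x_n + 33y₁y_n, x₁y_n + y₁x_n) repeatedly.
  From (x_1, y_1) = (23, 4): x_2 = 23·23 + 33·4·4 = 1057; y_2 = 23·4 + 4·23 = 184.
Step 3: Verify x_2² - 33·y_2² = 1117249 - 1117248 = 1 (should be 1). ✓

(x_1, y_1) = (23, 4); (x_2, y_2) = (1057, 184).


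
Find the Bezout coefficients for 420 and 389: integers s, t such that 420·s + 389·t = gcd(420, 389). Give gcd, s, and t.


Euclidean algorithm on (420, 389) — divide until remainder is 0:
  420 = 1 · 389 + 31
  389 = 12 · 31 + 17
  31 = 1 · 17 + 14
  17 = 1 · 14 + 3
  14 = 4 · 3 + 2
  3 = 1 · 2 + 1
  2 = 2 · 1 + 0
gcd(420, 389) = 1.
Track Bezout coefficients alongside the remainders: start with r₀ = 420 = a·1 + b·0 (s = 1, t = 0) and r₁ = 389 = a·0 + b·1 (s = 0, t = 1); each new remainder r_{k+1} = r_{k-1} − q_k·r_k inherits s_{k+1} = s_{k-1} − q_k·s_k, t_{k+1} = t_{k-1} − q_k·t_k, so r_k = a·s_k + b·t_k at every step:
  q = 1: r = 31, s = 1 − 1·0 = 1, t = 0 − 1·1 = -1  (check: 420·1 + 389·(-1) = 31)
  q = 12: r = 17, s = 0 − 12·1 = -12, t = 1 − 12·(-1) = 13  (check: 420·(-12) + 389·13 = 17)
  q = 1: r = 14, s = 1 − 1·(-12) = 13, t = -1 − 1·13 = -14  (check: 420·13 + 389·(-14) = 14)
  q = 1: r = 3, s = -12 − 1·13 = -25, t = 13 − 1·(-14) = 27  (check: 420·(-25) + 389·27 = 3)
  q = 4: r = 2, s = 13 − 4·(-25) = 113, t = -14 − 4·27 = -122  (check: 420·113 + 389·(-122) = 2)
  q = 1: r = 1, s = -25 − 1·113 = -138, t = 27 − 1·(-122) = 149  (check: 420·(-138) + 389·149 = 1)
The row with r = 1 (the gcd) gives the Bezout coefficients s = -138, t = 149.
Result: 420 · (-138) + 389 · (149) = 1.

gcd(420, 389) = 1; s = -138, t = 149 (check: 420·(-138) + 389·149 = 1).


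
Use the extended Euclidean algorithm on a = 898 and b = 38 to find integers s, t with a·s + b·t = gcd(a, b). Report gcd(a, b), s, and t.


Euclidean algorithm on (898, 38) — divide until remainder is 0:
  898 = 23 · 38 + 24
  38 = 1 · 24 + 14
  24 = 1 · 14 + 10
  14 = 1 · 10 + 4
  10 = 2 · 4 + 2
  4 = 2 · 2 + 0
gcd(898, 38) = 2.
Track Bezout coefficients alongside the remainders: start with r₀ = 898 = a·1 + b·0 (s = 1, t = 0) and r₁ = 38 = a·0 + b·1 (s = 0, t = 1); each new remainder r_{k+1} = r_{k-1} − q_k·r_k inherits s_{k+1} = s_{k-1} − q_k·s_k, t_{k+1} = t_{k-1} − q_k·t_k, so r_k = a·s_k + b·t_k at every step:
  q = 23: r = 24, s = 1 − 23·0 = 1, t = 0 − 23·1 = -23  (check: 898·1 + 38·(-23) = 24)
  q = 1: r = 14, s = 0 − 1·1 = -1, t = 1 − 1·(-23) = 24  (check: 898·(-1) + 38·24 = 14)
  q = 1: r = 10, s = 1 − 1·(-1) = 2, t = -23 − 1·24 = -47  (check: 898·2 + 38·(-47) = 10)
  q = 1: r = 4, s = -1 − 1·2 = -3, t = 24 − 1·(-47) = 71  (check: 898·(-3) + 38·71 = 4)
  q = 2: r = 2, s = 2 − 2·(-3) = 8, t = -47 − 2·71 = -189  (check: 898·8 + 38·(-189) = 2)
The row with r = 2 (the gcd) gives the Bezout coefficients s = 8, t = -189.
Result: 898 · (8) + 38 · (-189) = 2.

gcd(898, 38) = 2; s = 8, t = -189 (check: 898·8 + 38·(-189) = 2).


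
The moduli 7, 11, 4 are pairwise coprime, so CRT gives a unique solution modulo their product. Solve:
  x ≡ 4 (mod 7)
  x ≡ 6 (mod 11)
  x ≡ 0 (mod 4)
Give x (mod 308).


Moduli 7, 11, 4 are pairwise coprime; by CRT there is a unique solution modulo M = 7 · 11 · 4 = 308.
Solve pairwise, accumulating the modulus:
  Start with x ≡ 4 (mod 7).
  Combine with x ≡ 6 (mod 11): since gcd(7, 11) = 1, we get a unique residue mod 77.
    Write x = 4 + 7·t and substitute into x ≡ 6 (mod 11): 7·t ≡ 6 − 4 = 2 (mod 11).
    The inverse of 7 mod 11 is 8 (since 7·8 = 56 = 5·11 + 1), so t ≡ 8·2 = 16 ≡ 5 (mod 11).
    Then x = 4 + 7·5 = 39, valid modulo lcm(7, 11) = 77: x ≡ 39 (mod 77).
  Combine with x ≡ 0 (mod 4): since gcd(77, 4) = 1, we get a unique residue mod 308.
    Write x = 39 + 77·t and substitute into x ≡ 0 (mod 4): 77·t ≡ 0 − 39 = -39 (mod 4).
    Reduce coefficients mod 4: 1·t ≡ 1 (mod 4).
    So t ≡ 1 (mod 4).
    Then x = 39 + 77·1 = 116, valid modulo lcm(77, 4) = 308: x ≡ 116 (mod 308).
Verify: 116 mod 7 = 4 ✓, 116 mod 11 = 6 ✓, 116 mod 4 = 0 ✓.

x ≡ 116 (mod 308).


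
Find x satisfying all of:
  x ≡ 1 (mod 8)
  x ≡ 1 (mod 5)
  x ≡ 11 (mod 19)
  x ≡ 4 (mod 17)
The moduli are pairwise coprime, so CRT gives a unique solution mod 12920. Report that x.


Product of moduli M = 8 · 5 · 19 · 17 = 12920.
Merge one congruence at a time:
  Start: x ≡ 1 (mod 8).
  Combine with x ≡ 1 (mod 5); new modulus lcm = 40.
    Write x = 1 + 8·t and substitute into x ≡ 1 (mod 5): 8·t ≡ 1 − 1 = 0 (mod 5).
    Reduce coefficients mod 5: 3·t ≡ 0 (mod 5).
    The inverse of 3 mod 5 is 2 (since 3·2 = 6 = 1·5 + 1), so t ≡ 2·0 = 0 ≡ 0 (mod 5).
    Then x = 1 + 8·0 = 1, valid modulo lcm(8, 5) = 40: x ≡ 1 (mod 40).
  Combine with x ≡ 11 (mod 19); new modulus lcm = 760.
    Write x = 1 + 40·t and substitute into x ≡ 11 (mod 19): 40·t ≡ 11 − 1 = 10 (mod 19).
    Reduce coefficients mod 19: 2·t ≡ 10 (mod 19).
    The inverse of 2 mod 19 is 10 (since 2·10 = 20 = 1·19 + 1), so t ≡ 10·10 = 100 ≡ 5 (mod 19).
    Then x = 1 + 40·5 = 201, valid modulo lcm(40, 19) = 760: x ≡ 201 (mod 760).
  Combine with x ≡ 4 (mod 17); new modulus lcm = 12920.
    Write x = 201 + 760·t and substitute into x ≡ 4 (mod 17): 760·t ≡ 4 − 201 = -197 (mod 17).
    Reduce coefficients mod 17: 12·t ≡ 7 (mod 17).
    The inverse of 12 mod 17 is 10 (since 12·10 = 120 = 7·17 + 1), so t ≡ 10·7 = 70 ≡ 2 (mod 17).
    Then x = 201 + 760·2 = 1721, valid modulo lcm(760, 17) = 12920: x ≡ 1721 (mod 12920).
Verify against each original: 1721 mod 8 = 1, 1721 mod 5 = 1, 1721 mod 19 = 11, 1721 mod 17 = 4.

x ≡ 1721 (mod 12920).


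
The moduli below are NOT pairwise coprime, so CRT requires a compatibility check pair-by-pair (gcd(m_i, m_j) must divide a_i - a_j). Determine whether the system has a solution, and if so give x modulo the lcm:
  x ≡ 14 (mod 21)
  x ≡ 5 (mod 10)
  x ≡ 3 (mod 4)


Moduli 21, 10, 4 are not pairwise coprime, so CRT works modulo lcm(m_i) when all pairwise compatibility conditions hold.
Pairwise compatibility: gcd(m_i, m_j) must divide a_i - a_j for every pair.
Merge one congruence at a time:
  Start: x ≡ 14 (mod 21).
  Combine with x ≡ 5 (mod 10): gcd(21, 10) = 1; 5 - 14 = -9, which IS divisible by 1, so compatible.
    Write x = 14 + 21·t and substitute into x ≡ 5 (mod 10): 21·t ≡ 5 − 14 = -9 (mod 10).
    Reduce coefficients mod 10: 1·t ≡ 1 (mod 10).
    So t ≡ 1 (mod 10).
    Then x = 14 + 21·1 = 35, valid modulo lcm(21, 10) = 210: x ≡ 35 (mod 210).
  Combine with x ≡ 3 (mod 4): gcd(210, 4) = 2; 3 - 35 = -32, which IS divisible by 2, so compatible.
    Write x = 35 + 210·t and substitute into x ≡ 3 (mod 4): 210·t ≡ 3 − 35 = -32 (mod 4).
    Divide the congruence (and modulus) by g = 2: 105·t ≡ -16 (mod 2).
    Reduce coefficients mod 2: 1·t ≡ 0 (mod 2).
    So t ≡ 0 (mod 2).
    Then x = 35 + 210·0 = 35, valid modulo lcm(210, 4) = 420: x ≡ 35 (mod 420).
Verify: 35 mod 21 = 14, 35 mod 10 = 5, 35 mod 4 = 3.

x ≡ 35 (mod 420).


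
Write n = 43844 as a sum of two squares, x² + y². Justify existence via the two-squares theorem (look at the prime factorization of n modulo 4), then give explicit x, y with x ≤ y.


Step 1: Factor n = 43844 = 2^2 · 97 · 113.
Step 2: Check the mod-4 condition on each prime factor: 2 = 2 (special); 97 ≡ 1 (mod 4), exponent 1; 113 ≡ 1 (mod 4), exponent 1.
All primes ≡ 3 (mod 4) appear to even exponent (or don't appear), so by the two-squares theorem n IS expressible as a sum of two squares.
Step 3: Build a representation. Group n = k² · m with k = 2 and m = 97 · 113 = 10961 (a product of primes ≡ 1 (mod 4)); a representation of m scales to one of n via (k·x)² + (k·y)² = k²(x² + y²). Each prime p ≡ 1 (mod 4) is itself a sum of two squares; find a² by testing p − a² for a perfect square:
  97: 97 − 1² = 96, 97 − 2² = 93, 97 − 3² = 88, 97 − 4² = 81 = 9² ⇒ 97 = 4² + 9².
  113: 113 − 1² = 112, 113 − 2² = 109, 113 − 3² = 104, 113 − 4² = 97, 113 − 5² = 88, 113 − 6² = 77, 113 − 7² = 64 = 8² ⇒ 113 = 7² + 8².
  Combine using the Brahmagupta–Fibonacci identity (a² + b²)(c² + d²) = (ac − bd)² + (ad + bc)² = (ac + bd)² + (ad − bc)²:
  97 · 113 = 10961: from (4² + 9²)(7² + 8²), take (4·7 − 9·8, 4·8 + 9·7) = (28 − 72, 32 + 63) = (-44, 95); dropping signs (only squares matter) gives (44, 95); check 44² + 95² = 1936 + 9025 = 10961 ✓.
  Scale by k = 2: (2·44, 2·95) = (88, 190).
Step 4: Order so x ≤ y and verify: 88² + 190² = 7744 + 36100 = 43844 = n. ✓

n = 43844 = 88² + 190² (one valid representation with x ≤ y).


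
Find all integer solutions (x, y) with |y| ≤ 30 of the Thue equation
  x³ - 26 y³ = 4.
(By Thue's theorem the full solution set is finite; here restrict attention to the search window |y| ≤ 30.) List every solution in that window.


The equation is x³ - 26y³ = 4. For fixed y, x³ = 26·y³ + 4, so a solution requires the RHS to be a perfect cube.
Strategy: iterate y from -30 to 30, compute RHS = 26·y³ + 4, and check whether it is a (positive or negative) perfect cube.
Check small values of y:
  y = 0: RHS = 4 is not a perfect cube.
  y = 1: RHS = 30 is not a perfect cube.
  y = -1: RHS = -22 is not a perfect cube.
  y = 2: RHS = 212 is not a perfect cube.
  y = -2: RHS = -204 is not a perfect cube.
  y = 3: RHS = 706 is not a perfect cube.
  y = -3: RHS = -698 is not a perfect cube.
Continuing the search up to |y| = 30 finds no solutions either.
No (x, y) in the scanned range satisfies the equation.

No integer solutions with |y| ≤ 30.


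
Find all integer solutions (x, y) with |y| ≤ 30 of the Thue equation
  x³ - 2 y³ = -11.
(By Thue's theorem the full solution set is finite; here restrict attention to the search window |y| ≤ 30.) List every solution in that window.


The equation is x³ - 2y³ = -11. For fixed y, x³ = 2·y³ − 11, so a solution requires the RHS to be a perfect cube.
Strategy: iterate y from -30 to 30, compute RHS = 2·y³ − 11, and check whether it is a (positive or negative) perfect cube.
Check small values of y:
  y = 0: RHS = -11 is not a perfect cube.
  y = 1: RHS = -9 is not a perfect cube.
  y = -1: RHS = -13 is not a perfect cube.
  y = 2: RHS = 5 is not a perfect cube.
  y = -2: RHS = -27 = (-3)³ ⇒ x = -3 works.
  y = 3: RHS = 43 is not a perfect cube.
  y = -3: RHS = -65 is not a perfect cube.
Continuing the search up to |y| = 30 finds no further solutions beyond those listed.
Collected solutions: (-3, -2).

Solutions (with |y| ≤ 30): (-3, -2).


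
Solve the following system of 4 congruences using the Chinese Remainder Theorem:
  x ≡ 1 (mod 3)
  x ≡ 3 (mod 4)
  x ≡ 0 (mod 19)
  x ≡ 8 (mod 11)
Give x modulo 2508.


Product of moduli M = 3 · 4 · 19 · 11 = 2508.
Merge one congruence at a time:
  Start: x ≡ 1 (mod 3).
  Combine with x ≡ 3 (mod 4); new modulus lcm = 12.
    Write x = 1 + 3·t and substitute into x ≡ 3 (mod 4): 3·t ≡ 3 − 1 = 2 (mod 4).
    The inverse of 3 mod 4 is 3 (since 3·3 = 9 = 2·4 + 1), so t ≡ 3·2 = 6 ≡ 2 (mod 4).
    Then x = 1 + 3·2 = 7, valid modulo lcm(3, 4) = 12: x ≡ 7 (mod 12).
  Combine with x ≡ 0 (mod 19); new modulus lcm = 228.
    Write x = 7 + 12·t and substitute into x ≡ 0 (mod 19): 12·t ≡ 0 − 7 = -7 (mod 19).
    Reduce coefficients mod 19: 12·t ≡ 12 (mod 19).
    The inverse of 12 mod 19 is 8 (since 12·8 = 96 = 5·19 + 1), so t ≡ 8·12 = 96 ≡ 1 (mod 19).
    Then x = 7 + 12·1 = 19, valid modulo lcm(12, 19) = 228: x ≡ 19 (mod 228).
  Combine with x ≡ 8 (mod 11); new modulus lcm = 2508.
    Write x = 19 + 228·t and substitute into x ≡ 8 (mod 11): 228·t ≡ 8 − 19 = -11 (mod 11).
    Reduce coefficients mod 11: 8·t ≡ 0 (mod 11).
    The inverse of 8 mod 11 is 7 (since 8·7 = 56 = 5·11 + 1), so t ≡ 7·0 = 0 ≡ 0 (mod 11).
    Then x = 19 + 228·0 = 19, valid modulo lcm(228, 11) = 2508: x ≡ 19 (mod 2508).
Verify against each original: 19 mod 3 = 1, 19 mod 4 = 3, 19 mod 19 = 0, 19 mod 11 = 8.

x ≡ 19 (mod 2508).


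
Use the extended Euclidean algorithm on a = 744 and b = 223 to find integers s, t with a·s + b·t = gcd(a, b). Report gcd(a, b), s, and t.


Euclidean algorithm on (744, 223) — divide until remainder is 0:
  744 = 3 · 223 + 75
  223 = 2 · 75 + 73
  75 = 1 · 73 + 2
  73 = 36 · 2 + 1
  2 = 2 · 1 + 0
gcd(744, 223) = 1.
Track Bezout coefficients alongside the remainders: start with r₀ = 744 = a·1 + b·0 (s = 1, t = 0) and r₁ = 223 = a·0 + b·1 (s = 0, t = 1); each new remainder r_{k+1} = r_{k-1} − q_k·r_k inherits s_{k+1} = s_{k-1} − q_k·s_k, t_{k+1} = t_{k-1} − q_k·t_k, so r_k = a·s_k + b·t_k at every step:
  q = 3: r = 75, s = 1 − 3·0 = 1, t = 0 − 3·1 = -3  (check: 744·1 + 223·(-3) = 75)
  q = 2: r = 73, s = 0 − 2·1 = -2, t = 1 − 2·(-3) = 7  (check: 744·(-2) + 223·7 = 73)
  q = 1: r = 2, s = 1 − 1·(-2) = 3, t = -3 − 1·7 = -10  (check: 744·3 + 223·(-10) = 2)
  q = 36: r = 1, s = -2 − 36·3 = -110, t = 7 − 36·(-10) = 367  (check: 744·(-110) + 223·367 = 1)
The row with r = 1 (the gcd) gives the Bezout coefficients s = -110, t = 367.
Result: 744 · (-110) + 223 · (367) = 1.

gcd(744, 223) = 1; s = -110, t = 367 (check: 744·(-110) + 223·367 = 1).


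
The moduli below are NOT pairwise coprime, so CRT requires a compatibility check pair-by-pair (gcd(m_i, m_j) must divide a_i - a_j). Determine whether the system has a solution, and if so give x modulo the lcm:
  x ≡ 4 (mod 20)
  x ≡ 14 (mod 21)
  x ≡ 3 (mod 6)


Moduli 20, 21, 6 are not pairwise coprime, so CRT works modulo lcm(m_i) when all pairwise compatibility conditions hold.
Pairwise compatibility: gcd(m_i, m_j) must divide a_i - a_j for every pair.
Merge one congruence at a time:
  Start: x ≡ 4 (mod 20).
  Combine with x ≡ 14 (mod 21): gcd(20, 21) = 1; 14 - 4 = 10, which IS divisible by 1, so compatible.
    Write x = 4 + 20·t and substitute into x ≡ 14 (mod 21): 20·t ≡ 14 − 4 = 10 (mod 21).
    The inverse of 20 mod 21 is 20 (since 20·20 = 400 = 19·21 + 1), so t ≡ 20·10 = 200 ≡ 11 (mod 21).
    Then x = 4 + 20·11 = 224, valid modulo lcm(20, 21) = 420: x ≡ 224 (mod 420).
  Combine with x ≡ 3 (mod 6): gcd(420, 6) = 6, and 3 - 224 = -221 is NOT divisible by 6.
    ⇒ system is inconsistent (no integer solution).

No solution (the system is inconsistent).


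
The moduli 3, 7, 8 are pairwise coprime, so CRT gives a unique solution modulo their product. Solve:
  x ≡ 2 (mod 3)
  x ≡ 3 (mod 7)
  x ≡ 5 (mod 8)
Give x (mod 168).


Moduli 3, 7, 8 are pairwise coprime; by CRT there is a unique solution modulo M = 3 · 7 · 8 = 168.
Solve pairwise, accumulating the modulus:
  Start with x ≡ 2 (mod 3).
  Combine with x ≡ 3 (mod 7): since gcd(3, 7) = 1, we get a unique residue mod 21.
    Write x = 2 + 3·t and substitute into x ≡ 3 (mod 7): 3·t ≡ 3 − 2 = 1 (mod 7).
    The inverse of 3 mod 7 is 5 (since 3·5 = 15 = 2·7 + 1), so t ≡ 5·1 = 5 ≡ 5 (mod 7).
    Then x = 2 + 3·5 = 17, valid modulo lcm(3, 7) = 21: x ≡ 17 (mod 21).
  Combine with x ≡ 5 (mod 8): since gcd(21, 8) = 1, we get a unique residue mod 168.
    Write x = 17 + 21·t and substitute into x ≡ 5 (mod 8): 21·t ≡ 5 − 17 = -12 (mod 8).
    Reduce coefficients mod 8: 5·t ≡ 4 (mod 8).
    The inverse of 5 mod 8 is 5 (since 5·5 = 25 = 3·8 + 1), so t ≡ 5·4 = 20 ≡ 4 (mod 8).
    Then x = 17 + 21·4 = 101, valid modulo lcm(21, 8) = 168: x ≡ 101 (mod 168).
Verify: 101 mod 3 = 2 ✓, 101 mod 7 = 3 ✓, 101 mod 8 = 5 ✓.

x ≡ 101 (mod 168).


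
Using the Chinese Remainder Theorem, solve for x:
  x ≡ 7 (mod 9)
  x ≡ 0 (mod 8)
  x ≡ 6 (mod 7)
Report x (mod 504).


Moduli 9, 8, 7 are pairwise coprime; by CRT there is a unique solution modulo M = 9 · 8 · 7 = 504.
Solve pairwise, accumulating the modulus:
  Start with x ≡ 7 (mod 9).
  Combine with x ≡ 0 (mod 8): since gcd(9, 8) = 1, we get a unique residue mod 72.
    Write x = 7 + 9·t and substitute into x ≡ 0 (mod 8): 9·t ≡ 0 − 7 = -7 (mod 8).
    Reduce coefficients mod 8: 1·t ≡ 1 (mod 8).
    So t ≡ 1 (mod 8).
    Then x = 7 + 9·1 = 16, valid modulo lcm(9, 8) = 72: x ≡ 16 (mod 72).
  Combine with x ≡ 6 (mod 7): since gcd(72, 7) = 1, we get a unique residue mod 504.
    Write x = 16 + 72·t and substitute into x ≡ 6 (mod 7): 72·t ≡ 6 − 16 = -10 (mod 7).
    Reduce coefficients mod 7: 2·t ≡ 4 (mod 7).
    The inverse of 2 mod 7 is 4 (since 2·4 = 8 = 1·7 + 1), so t ≡ 4·4 = 16 ≡ 2 (mod 7).
    Then x = 16 + 72·2 = 160, valid modulo lcm(72, 7) = 504: x ≡ 160 (mod 504).
Verify: 160 mod 9 = 7 ✓, 160 mod 8 = 0 ✓, 160 mod 7 = 6 ✓.

x ≡ 160 (mod 504).


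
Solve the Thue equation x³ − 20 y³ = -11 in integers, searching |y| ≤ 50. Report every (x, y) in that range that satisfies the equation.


The equation is x³ - 20y³ = -11. For fixed y, x³ = 20·y³ − 11, so a solution requires the RHS to be a perfect cube.
Strategy: iterate y from -50 to 50, compute RHS = 20·y³ − 11, and check whether it is a (positive or negative) perfect cube.
Check small values of y:
  y = 0: RHS = -11 is not a perfect cube.
  y = 1: RHS = 9 is not a perfect cube.
  y = -1: RHS = -31 is not a perfect cube.
  y = 2: RHS = 149 is not a perfect cube.
  y = -2: RHS = -171 is not a perfect cube.
  y = 3: RHS = 529 is not a perfect cube.
  y = -3: RHS = -551 is not a perfect cube.
Continuing the search up to |y| = 50 finds no solutions either.
No (x, y) in the scanned range satisfies the equation.

No integer solutions with |y| ≤ 50.


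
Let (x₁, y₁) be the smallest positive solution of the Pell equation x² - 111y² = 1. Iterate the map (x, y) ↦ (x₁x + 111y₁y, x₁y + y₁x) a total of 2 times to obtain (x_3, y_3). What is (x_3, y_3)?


Step 1: Find the fundamental solution (x₁, y₁) of x² - 111y² = 1.
  Expand √111 as a continued fraction. a₀ = ⌊√111⌋ = 10; iterate m_{k+1} = d_k·a_k − m_k, d_{k+1} = (111 − m_{k+1}²)/d_k, a_{k+1} = ⌊(a₀ + m_{k+1})/d_{k+1}⌋ (starting m₀ = 0, d₀ = 1), with convergents p_k = a_k·p_{k-1} + p_{k-2}, q_k = a_k·q_{k-1} + q_{k-2} (p₋₁ = 1, q₋₁ = 0):
  k = 0: a₀ = 10; p₀/q₀ = 10/1; p₀² − 111·q₀² = 100 − 111 = -11.
  k = 1: m = 10, d = 11, a = ⌊(10 + 10)/11⌋ = 1; p/q = (1·10 + 1)/(1·1 + 0) = 11/1; p² − 111·q² = 121 − 111 = 10.
  k = 2: m = 1, d = 10, a = ⌊(10 + 1)/10⌋ = 1; p/q = (1·11 + 10)/(1·1 + 1) = 21/2; p² − 111·q² = 441 − 444 = -3.
  k = 3: m = 9, d = 3, a = ⌊(10 + 9)/3⌋ = 6; p/q = (6·21 + 11)/(6·2 + 1) = 137/13; p² − 111·q² = 18769 − 18759 = 10.
  k = 4: m = 9, d = 10, a = ⌊(10 + 9)/10⌋ = 1; p/q = (1·137 + 21)/(1·13 + 2) = 158/15; p² − 111·q² = 24964 − 24975 = -11.
  k = 5: m = 1, d = 11, a = ⌊(10 + 1)/11⌋ = 1; p/q = (1·158 + 137)/(1·15 + 13) = 295/28; p² − 111·q² = 87025 − 87024 = 1.
  The first convergent with p² − 111·q² = 1 gives the fundamental solution (x₁, y₁) = (295, 28).
Step 2: Apply the recurrence (x_{n+1}, y_{n+1}) = (x₁x_n + 111y₁y_n, x₁y_n + y₁x_n) repeatedly.
  From (x_1, y_1) = (295, 28): x_2 = 295·295 + 111·28·28 = 174049; y_2 = 295·28 + 28·295 = 16520.
  From (x_2, y_2) = (174049, 16520): x_3 = 295·174049 + 111·28·16520 = 102688615; y_3 = 295·16520 + 28·174049 = 9746772.
Step 3: Verify x_3² - 111·y_3² = 10544951650618225 - 10544951650618224 = 1 (should be 1). ✓

(x_1, y_1) = (295, 28); (x_3, y_3) = (102688615, 9746772).


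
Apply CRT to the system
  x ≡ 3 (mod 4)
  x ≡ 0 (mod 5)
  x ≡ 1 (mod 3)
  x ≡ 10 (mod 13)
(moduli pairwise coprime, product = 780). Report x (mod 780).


Product of moduli M = 4 · 5 · 3 · 13 = 780.
Merge one congruence at a time:
  Start: x ≡ 3 (mod 4).
  Combine with x ≡ 0 (mod 5); new modulus lcm = 20.
    Write x = 3 + 4·t and substitute into x ≡ 0 (mod 5): 4·t ≡ 0 − 3 = -3 (mod 5).
    Reduce coefficients mod 5: 4·t ≡ 2 (mod 5).
    The inverse of 4 mod 5 is 4 (since 4·4 = 16 = 3·5 + 1), so t ≡ 4·2 = 8 ≡ 3 (mod 5).
    Then x = 3 + 4·3 = 15, valid modulo lcm(4, 5) = 20: x ≡ 15 (mod 20).
  Combine with x ≡ 1 (mod 3); new modulus lcm = 60.
    Write x = 15 + 20·t and substitute into x ≡ 1 (mod 3): 20·t ≡ 1 − 15 = -14 (mod 3).
    Reduce coefficients mod 3: 2·t ≡ 1 (mod 3).
    The inverse of 2 mod 3 is 2 (since 2·2 = 4 = 1·3 + 1), so t ≡ 2·1 = 2 ≡ 2 (mod 3).
    Then x = 15 + 20·2 = 55, valid modulo lcm(20, 3) = 60: x ≡ 55 (mod 60).
  Combine with x ≡ 10 (mod 13); new modulus lcm = 780.
    Write x = 55 + 60·t and substitute into x ≡ 10 (mod 13): 60·t ≡ 10 − 55 = -45 (mod 13).
    Reduce coefficients mod 13: 8·t ≡ 7 (mod 13).
    The inverse of 8 mod 13 is 5 (since 8·5 = 40 = 3·13 + 1), so t ≡ 5·7 = 35 ≡ 9 (mod 13).
    Then x = 55 + 60·9 = 595, valid modulo lcm(60, 13) = 780: x ≡ 595 (mod 780).
Verify against each original: 595 mod 4 = 3, 595 mod 5 = 0, 595 mod 3 = 1, 595 mod 13 = 10.

x ≡ 595 (mod 780).


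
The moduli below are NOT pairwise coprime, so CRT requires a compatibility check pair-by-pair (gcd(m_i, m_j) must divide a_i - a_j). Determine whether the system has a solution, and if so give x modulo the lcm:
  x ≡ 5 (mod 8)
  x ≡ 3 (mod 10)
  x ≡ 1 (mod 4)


Moduli 8, 10, 4 are not pairwise coprime, so CRT works modulo lcm(m_i) when all pairwise compatibility conditions hold.
Pairwise compatibility: gcd(m_i, m_j) must divide a_i - a_j for every pair.
Merge one congruence at a time:
  Start: x ≡ 5 (mod 8).
  Combine with x ≡ 3 (mod 10): gcd(8, 10) = 2; 3 - 5 = -2, which IS divisible by 2, so compatible.
    Write x = 5 + 8·t and substitute into x ≡ 3 (mod 10): 8·t ≡ 3 − 5 = -2 (mod 10).
    Divide the congruence (and modulus) by g = 2: 4·t ≡ -1 (mod 5).
    Reduce coefficients mod 5: 4·t ≡ 4 (mod 5).
    The inverse of 4 mod 5 is 4 (since 4·4 = 16 = 3·5 + 1), so t ≡ 4·4 = 16 ≡ 1 (mod 5).
    Then x = 5 + 8·1 = 13, valid modulo lcm(8, 10) = 40: x ≡ 13 (mod 40).
  Combine with x ≡ 1 (mod 4): gcd(40, 4) = 4; 1 - 13 = -12, which IS divisible by 4, so compatible.
    Write x = 13 + 40·t and substitute into x ≡ 1 (mod 4): 40·t ≡ 1 − 13 = -12 (mod 4).
    Divide the congruence (and modulus) by g = 4: 10·t ≡ -3 (mod 1).
    Modulo 1 every t works; take t = 0.
    Then x = 13 + 40·0 = 13, valid modulo lcm(40, 4) = 40: x ≡ 13 (mod 40).
Verify: 13 mod 8 = 5, 13 mod 10 = 3, 13 mod 4 = 1.

x ≡ 13 (mod 40).


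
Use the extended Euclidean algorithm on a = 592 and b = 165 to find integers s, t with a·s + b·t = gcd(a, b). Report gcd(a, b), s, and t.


Euclidean algorithm on (592, 165) — divide until remainder is 0:
  592 = 3 · 165 + 97
  165 = 1 · 97 + 68
  97 = 1 · 68 + 29
  68 = 2 · 29 + 10
  29 = 2 · 10 + 9
  10 = 1 · 9 + 1
  9 = 9 · 1 + 0
gcd(592, 165) = 1.
Track Bezout coefficients alongside the remainders: start with r₀ = 592 = a·1 + b·0 (s = 1, t = 0) and r₁ = 165 = a·0 + b·1 (s = 0, t = 1); each new remainder r_{k+1} = r_{k-1} − q_k·r_k inherits s_{k+1} = s_{k-1} − q_k·s_k, t_{k+1} = t_{k-1} − q_k·t_k, so r_k = a·s_k + b·t_k at every step:
  q = 3: r = 97, s = 1 − 3·0 = 1, t = 0 − 3·1 = -3  (check: 592·1 + 165·(-3) = 97)
  q = 1: r = 68, s = 0 − 1·1 = -1, t = 1 − 1·(-3) = 4  (check: 592·(-1) + 165·4 = 68)
  q = 1: r = 29, s = 1 − 1·(-1) = 2, t = -3 − 1·4 = -7  (check: 592·2 + 165·(-7) = 29)
  q = 2: r = 10, s = -1 − 2·2 = -5, t = 4 − 2·(-7) = 18  (check: 592·(-5) + 165·18 = 10)
  q = 2: r = 9, s = 2 − 2·(-5) = 12, t = -7 − 2·18 = -43  (check: 592·12 + 165·(-43) = 9)
  q = 1: r = 1, s = -5 − 1·12 = -17, t = 18 − 1·(-43) = 61  (check: 592·(-17) + 165·61 = 1)
The row with r = 1 (the gcd) gives the Bezout coefficients s = -17, t = 61.
Result: 592 · (-17) + 165 · (61) = 1.

gcd(592, 165) = 1; s = -17, t = 61 (check: 592·(-17) + 165·61 = 1).


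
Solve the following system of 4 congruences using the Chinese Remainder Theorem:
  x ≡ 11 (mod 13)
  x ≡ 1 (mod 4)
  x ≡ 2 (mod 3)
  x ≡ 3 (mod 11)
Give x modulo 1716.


Product of moduli M = 13 · 4 · 3 · 11 = 1716.
Merge one congruence at a time:
  Start: x ≡ 11 (mod 13).
  Combine with x ≡ 1 (mod 4); new modulus lcm = 52.
    Write x = 11 + 13·t and substitute into x ≡ 1 (mod 4): 13·t ≡ 1 − 11 = -10 (mod 4).
    Reduce coefficients mod 4: 1·t ≡ 2 (mod 4).
    So t ≡ 2 (mod 4).
    Then x = 11 + 13·2 = 37, valid modulo lcm(13, 4) = 52: x ≡ 37 (mod 52).
  Combine with x ≡ 2 (mod 3); new modulus lcm = 156.
    Write x = 37 + 52·t and substitute into x ≡ 2 (mod 3): 52·t ≡ 2 − 37 = -35 (mod 3).
    Reduce coefficients mod 3: 1·t ≡ 1 (mod 3).
    So t ≡ 1 (mod 3).
    Then x = 37 + 52·1 = 89, valid modulo lcm(52, 3) = 156: x ≡ 89 (mod 156).
  Combine with x ≡ 3 (mod 11); new modulus lcm = 1716.
    Write x = 89 + 156·t and substitute into x ≡ 3 (mod 11): 156·t ≡ 3 − 89 = -86 (mod 11).
    Reduce coefficients mod 11: 2·t ≡ 2 (mod 11).
    The inverse of 2 mod 11 is 6 (since 2·6 = 12 = 1·11 + 1), so t ≡ 6·2 = 12 ≡ 1 (mod 11).
    Then x = 89 + 156·1 = 245, valid modulo lcm(156, 11) = 1716: x ≡ 245 (mod 1716).
Verify against each original: 245 mod 13 = 11, 245 mod 4 = 1, 245 mod 3 = 2, 245 mod 11 = 3.

x ≡ 245 (mod 1716).


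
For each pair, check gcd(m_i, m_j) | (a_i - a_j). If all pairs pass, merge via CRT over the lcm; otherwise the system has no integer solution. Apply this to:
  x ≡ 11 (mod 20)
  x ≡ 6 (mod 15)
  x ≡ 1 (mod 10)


Moduli 20, 15, 10 are not pairwise coprime, so CRT works modulo lcm(m_i) when all pairwise compatibility conditions hold.
Pairwise compatibility: gcd(m_i, m_j) must divide a_i - a_j for every pair.
Merge one congruence at a time:
  Start: x ≡ 11 (mod 20).
  Combine with x ≡ 6 (mod 15): gcd(20, 15) = 5; 6 - 11 = -5, which IS divisible by 5, so compatible.
    Write x = 11 + 20·t and substitute into x ≡ 6 (mod 15): 20·t ≡ 6 − 11 = -5 (mod 15).
    Divide the congruence (and modulus) by g = 5: 4·t ≡ -1 (mod 3).
    Reduce coefficients mod 3: 1·t ≡ 2 (mod 3).
    So t ≡ 2 (mod 3).
    Then x = 11 + 20·2 = 51, valid modulo lcm(20, 15) = 60: x ≡ 51 (mod 60).
  Combine with x ≡ 1 (mod 10): gcd(60, 10) = 10; 1 - 51 = -50, which IS divisible by 10, so compatible.
    Write x = 51 + 60·t and substitute into x ≡ 1 (mod 10): 60·t ≡ 1 − 51 = -50 (mod 10).
    Divide the congruence (and modulus) by g = 10: 6·t ≡ -5 (mod 1).
    Modulo 1 every t works; take t = 0.
    Then x = 51 + 60·0 = 51, valid modulo lcm(60, 10) = 60: x ≡ 51 (mod 60).
Verify: 51 mod 20 = 11, 51 mod 15 = 6, 51 mod 10 = 1.

x ≡ 51 (mod 60).


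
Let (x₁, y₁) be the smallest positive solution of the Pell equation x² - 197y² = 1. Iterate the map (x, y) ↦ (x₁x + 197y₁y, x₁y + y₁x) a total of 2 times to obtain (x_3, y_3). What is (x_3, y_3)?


Step 1: Find the fundamental solution (x₁, y₁) of x² - 197y² = 1.
  Expand √197 as a continued fraction. a₀ = ⌊√197⌋ = 14; iterate m_{k+1} = d_k·a_k − m_k, d_{k+1} = (197 − m_{k+1}²)/d_k, a_{k+1} = ⌊(a₀ + m_{k+1})/d_{k+1}⌋ (starting m₀ = 0, d₀ = 1), with convergents p_k = a_k·p_{k-1} + p_{k-2}, q_k = a_k·q_{k-1} + q_{k-2} (p₋₁ = 1, q₋₁ = 0):
  k = 0: a₀ = 14; p₀/q₀ = 14/1; p₀² − 197·q₀² = 196 − 197 = -1.
  k = 1: m = 14, d = 1, a = ⌊(14 + 14)/1⌋ = 28; p/q = (28·14 + 1)/(28·1 + 0) = 393/28; p² − 197·q² = 154449 − 154448 = 1.
  The first convergent with p² − 197·q² = 1 gives the fundamental solution (x₁, y₁) = (393, 28).
Step 2: Apply the recurrence (x_{n+1}, y_{n+1}) = (x₁x_n + 197y₁y_n, x₁y_n + y₁x_n) repeatedly.
  From (x_1, y_1) = (393, 28): x_2 = 393·393 + 197·28·28 = 308897; y_2 = 393·28 + 28·393 = 22008.
  From (x_2, y_2) = (308897, 22008): x_3 = 393·308897 + 197·28·22008 = 242792649; y_3 = 393·22008 + 28·308897 = 17298260.
Step 3: Verify x_3² - 197·y_3² = 58948270408437201 - 58948270408437200 = 1 (should be 1). ✓

(x_1, y_1) = (393, 28); (x_3, y_3) = (242792649, 17298260).


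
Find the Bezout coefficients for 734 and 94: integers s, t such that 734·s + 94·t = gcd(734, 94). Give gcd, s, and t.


Euclidean algorithm on (734, 94) — divide until remainder is 0:
  734 = 7 · 94 + 76
  94 = 1 · 76 + 18
  76 = 4 · 18 + 4
  18 = 4 · 4 + 2
  4 = 2 · 2 + 0
gcd(734, 94) = 2.
Track Bezout coefficients alongside the remainders: start with r₀ = 734 = a·1 + b·0 (s = 1, t = 0) and r₁ = 94 = a·0 + b·1 (s = 0, t = 1); each new remainder r_{k+1} = r_{k-1} − q_k·r_k inherits s_{k+1} = s_{k-1} − q_k·s_k, t_{k+1} = t_{k-1} − q_k·t_k, so r_k = a·s_k + b·t_k at every step:
  q = 7: r = 76, s = 1 − 7·0 = 1, t = 0 − 7·1 = -7  (check: 734·1 + 94·(-7) = 76)
  q = 1: r = 18, s = 0 − 1·1 = -1, t = 1 − 1·(-7) = 8  (check: 734·(-1) + 94·8 = 18)
  q = 4: r = 4, s = 1 − 4·(-1) = 5, t = -7 − 4·8 = -39  (check: 734·5 + 94·(-39) = 4)
  q = 4: r = 2, s = -1 − 4·5 = -21, t = 8 − 4·(-39) = 164  (check: 734·(-21) + 94·164 = 2)
The row with r = 2 (the gcd) gives the Bezout coefficients s = -21, t = 164.
Result: 734 · (-21) + 94 · (164) = 2.

gcd(734, 94) = 2; s = -21, t = 164 (check: 734·(-21) + 94·164 = 2).
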